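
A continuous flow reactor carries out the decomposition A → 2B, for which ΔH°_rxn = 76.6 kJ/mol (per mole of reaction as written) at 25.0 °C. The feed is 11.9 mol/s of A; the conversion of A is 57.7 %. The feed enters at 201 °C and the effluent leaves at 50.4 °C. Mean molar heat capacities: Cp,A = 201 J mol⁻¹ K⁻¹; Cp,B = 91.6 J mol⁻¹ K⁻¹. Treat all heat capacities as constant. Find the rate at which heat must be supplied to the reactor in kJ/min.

Extent of reaction ξ = 0.577 × 11.9 = 6.8663 mol/s
Reaction term: ξ·ΔH°_rxn = 6.8663 × 76.6 = 525.96 kJ/s
Sensible, feed 201→25 °C: -420.97 kJ/s
Outlet flows (mol/s): A 5.0337, B 13.733
Sensible, products 25→50.4 °C: 57.65 kJ/s
Q = ΔH = 162.63 kJ/s = 162.63 kW
Heat supplied = 9758 kJ/min

Q_in = 9760 kJ/min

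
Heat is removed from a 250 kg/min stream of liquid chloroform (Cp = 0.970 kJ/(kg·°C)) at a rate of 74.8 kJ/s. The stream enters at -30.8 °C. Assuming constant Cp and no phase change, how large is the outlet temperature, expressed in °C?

T_out = -49.3 °C

Q = 74.8 kJ/s = 4488 kJ/min
ΔT = Q/(ṁ·Cp) = 4488/(250×0.970) = 18.507 K
T_out = -30.8 − 18.507 = -49.307 °C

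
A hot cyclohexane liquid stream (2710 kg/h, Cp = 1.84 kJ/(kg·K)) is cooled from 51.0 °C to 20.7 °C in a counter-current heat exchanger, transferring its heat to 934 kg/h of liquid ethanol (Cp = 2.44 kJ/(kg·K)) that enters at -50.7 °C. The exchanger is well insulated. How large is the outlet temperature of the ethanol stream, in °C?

Heat released by hot stream: Q = 2710 × 1.84 × (51.0 − 20.7) = 151090 kJ/h
Energy balance on cold side (adiabatic exchanger): Q = ṁ_c·Cp_c·(T_c,out − T_c,in)
T_c,out = -50.7 + 151090/(934 × 2.44) = 15.597 °C

T_c,out = 15.6 °C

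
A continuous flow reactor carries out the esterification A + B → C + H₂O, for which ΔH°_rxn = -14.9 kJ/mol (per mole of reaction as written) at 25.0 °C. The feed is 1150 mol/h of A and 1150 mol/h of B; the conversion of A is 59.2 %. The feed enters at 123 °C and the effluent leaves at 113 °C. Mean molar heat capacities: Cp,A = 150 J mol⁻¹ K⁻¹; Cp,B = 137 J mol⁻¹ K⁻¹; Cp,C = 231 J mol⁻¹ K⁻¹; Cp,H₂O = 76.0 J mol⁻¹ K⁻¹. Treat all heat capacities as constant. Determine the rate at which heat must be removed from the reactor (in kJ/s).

Q_out = 3.40 kJ/s

Extent of reaction ξ = 0.592 × 1150 = 680.8 mol/h
Reaction term: ξ·ΔH°_rxn = 680.8 × -14.9 = -10144 kJ/h
Sensible, feed 123→25 °C: -32345 kJ/h
Outlet flows (mol/h): A 469.2, B 469.2, C 680.8, H₂O 680.8
Sensible, products 25→113 °C: 30243 kJ/h
Q = ΔH = -12246 kJ/h = -3.4017 kW
Heat removed = 3.4017 kJ/s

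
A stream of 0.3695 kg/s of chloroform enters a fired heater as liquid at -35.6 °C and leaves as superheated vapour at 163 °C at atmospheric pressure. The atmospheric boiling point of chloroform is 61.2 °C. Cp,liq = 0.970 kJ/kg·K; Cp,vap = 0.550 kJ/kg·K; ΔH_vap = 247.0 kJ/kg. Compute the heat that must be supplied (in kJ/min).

liquid -35.6→61.2 °C: 93.896 kJ/kg
vaporisation at 61.2 °C: 247 kJ/kg
vapour 61.2→163 °C: 55.99 kJ/kg
Δh = 93.896 + 247 + 55.99 = 396.89 kJ/kg
Q = ṁ·Δh = 0.3695 kg/s × 396.89 kJ/kg = 146.65 kJ/s
|Q| = 146.65 kW = 8799 kJ/min

Q = 8800 kJ/min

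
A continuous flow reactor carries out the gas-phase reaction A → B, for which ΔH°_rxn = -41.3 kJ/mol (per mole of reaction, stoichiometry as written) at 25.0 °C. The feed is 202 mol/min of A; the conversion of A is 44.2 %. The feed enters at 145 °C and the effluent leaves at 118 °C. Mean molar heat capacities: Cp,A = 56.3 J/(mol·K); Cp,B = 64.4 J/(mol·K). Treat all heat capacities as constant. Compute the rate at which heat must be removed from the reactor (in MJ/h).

Extent of reaction ξ = 0.442 × 202 = 89.284 mol/min
Reaction term: ξ·ΔH°_rxn = 89.284 × -41.3 = -3687.4 kJ/min
Sensible, feed 145→25 °C: -1364.7 kJ/min
Outlet flows (mol/min): A 112.72, B 89.284
Sensible, products 25→118 °C: 1124.9 kJ/min
Q = ΔH = -3927.2 kJ/min = -65.454 kW
Heat removed = 235.63 MJ/h

Q_out = 236 MJ/h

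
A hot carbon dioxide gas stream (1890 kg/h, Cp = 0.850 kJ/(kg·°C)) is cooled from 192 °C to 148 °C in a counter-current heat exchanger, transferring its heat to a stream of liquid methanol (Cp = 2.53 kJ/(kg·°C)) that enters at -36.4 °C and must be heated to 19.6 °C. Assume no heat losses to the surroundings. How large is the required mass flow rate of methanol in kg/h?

ṁ_c = 499 kg/h

Heat released by hot stream: Q = 1890 × 0.850 × (192 − 148) = 70686 kJ/h
Energy balance on cold side (adiabatic exchanger): Q = ṁ_c·Cp_c·(T_c,out − T_c,in)
ṁ_c = 70686 / [2.53 × (19.6 − -36.4)] = 498.91 kg/h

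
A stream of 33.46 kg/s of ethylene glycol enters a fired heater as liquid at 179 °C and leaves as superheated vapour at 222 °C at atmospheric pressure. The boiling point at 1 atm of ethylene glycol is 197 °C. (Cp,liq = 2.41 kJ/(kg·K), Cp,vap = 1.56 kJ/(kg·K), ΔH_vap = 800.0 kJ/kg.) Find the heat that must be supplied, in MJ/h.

Q = 106000 MJ/h

liquid 179→197 °C: 43.38 kJ/kg
vaporisation at 197 °C: 800 kJ/kg
vapour 197→222 °C: 39 kJ/kg
Δh = 43.38 + 800 + 39 = 882.38 kJ/kg
Q = ṁ·Δh = 33.46 kg/s × 882.38 kJ/kg = 29524 kJ/s
|Q| = 29524 kW = 106290 MJ/h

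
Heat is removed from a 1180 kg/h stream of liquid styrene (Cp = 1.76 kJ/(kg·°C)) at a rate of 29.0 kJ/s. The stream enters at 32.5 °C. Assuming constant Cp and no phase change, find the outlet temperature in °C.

T_out = -17.8 °C

Q = 29.0 kJ/s = 104400 kJ/h
ΔT = Q/(ṁ·Cp) = 104400/(1180×1.76) = 50.27 K
T_out = 32.5 − 50.27 = -17.77 °C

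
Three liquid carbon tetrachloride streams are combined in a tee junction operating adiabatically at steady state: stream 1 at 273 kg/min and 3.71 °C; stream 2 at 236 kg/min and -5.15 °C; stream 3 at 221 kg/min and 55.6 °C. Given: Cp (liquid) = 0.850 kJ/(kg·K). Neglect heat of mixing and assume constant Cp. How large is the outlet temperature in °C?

T_out = 16.6 °C

Energy balance with Q = 0: Σ ṁᵢCp,ᵢ(T_out − Tᵢ) = 0
Σ ṁᵢCp,ᵢTᵢ = 273×0.850×3.71 + 236×0.850×-5.15 + 221×0.850×55.6 = 10272
Σ ṁᵢCp,ᵢ = 273×0.850 + 236×0.850 + 221×0.850 = 620.5
T_out = 10272 / 620.5 = 16.555 °C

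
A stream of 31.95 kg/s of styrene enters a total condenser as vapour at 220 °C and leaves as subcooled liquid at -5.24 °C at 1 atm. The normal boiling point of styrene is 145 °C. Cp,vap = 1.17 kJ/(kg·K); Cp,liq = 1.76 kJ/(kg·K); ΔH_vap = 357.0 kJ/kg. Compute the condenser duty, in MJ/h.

vapour 220→145 °C: -87.75 kJ/kg
condensation at 145 °C: -357 kJ/kg
liquid 145→-5.24 °C: -264.42 kJ/kg
Δh = -87.75 + -357 + -264.42 = -709.17 kJ/kg
Q = ṁ·Δh = 31.95 kg/s × -709.17 kJ/kg = -22658 kJ/s
|Q| = 22658 kW = 81569 MJ/h

Q_c = 81600 MJ/h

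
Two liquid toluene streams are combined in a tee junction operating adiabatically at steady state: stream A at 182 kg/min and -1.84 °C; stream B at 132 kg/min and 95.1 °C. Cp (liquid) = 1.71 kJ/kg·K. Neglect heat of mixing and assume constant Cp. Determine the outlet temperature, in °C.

Adiabatic, steady state ⇒ Σ ṁᵢCp,ᵢ(T_out − Tᵢ) = 0
Σ ṁᵢCp,ᵢTᵢ = 182×1.71×-1.84 + 132×1.71×95.1 = 20893
Σ ṁᵢCp,ᵢ = 182×1.71 + 132×1.71 = 536.94
T_out = 20893 / 536.94 = 38.912 °C

T_out = 38.9 °C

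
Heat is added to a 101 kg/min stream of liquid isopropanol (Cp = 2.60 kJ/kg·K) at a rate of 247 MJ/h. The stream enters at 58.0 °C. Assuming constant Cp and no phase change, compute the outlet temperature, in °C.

Q = 247 MJ/h = 4116.7 kJ/min
ΔT = Q/(ṁ·Cp) = 4116.7/(101×2.60) = 15.677 K
T_out = 58.0 + 15.677 = 73.677 °C

T_out = 73.7 °C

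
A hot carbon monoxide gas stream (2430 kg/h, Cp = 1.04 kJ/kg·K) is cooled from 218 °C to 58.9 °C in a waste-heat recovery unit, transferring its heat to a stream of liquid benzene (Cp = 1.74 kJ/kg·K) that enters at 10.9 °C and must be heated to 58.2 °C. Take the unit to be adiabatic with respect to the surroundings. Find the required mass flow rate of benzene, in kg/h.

ṁ_c = 4890 kg/h

Heat released by hot stream: Q = 2430 × 1.04 × (218 − 58.9) = 402080 kJ/h
Energy balance on cold side (adiabatic exchanger): Q = ṁ_c·Cp_c·(T_c,out − T_c,in)
ṁ_c = 402080 / [1.74 × (58.2 − 10.9)] = 4885.4 kg/h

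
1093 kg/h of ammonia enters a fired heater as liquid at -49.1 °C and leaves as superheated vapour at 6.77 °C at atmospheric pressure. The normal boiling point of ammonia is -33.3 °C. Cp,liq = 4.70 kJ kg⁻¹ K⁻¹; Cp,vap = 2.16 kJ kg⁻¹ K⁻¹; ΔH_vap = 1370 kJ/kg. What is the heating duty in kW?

Q = 465 kW

liquid -49.1→-33.3 °C: 74.26 kJ/kg
vaporisation at -33.3 °C: 1370 kJ/kg
vapour -33.3→6.77 °C: 86.551 kJ/kg
Δh = 74.26 + 1370 + 86.551 = 1530.8 kJ/kg
Q = ṁ·Δh = 1093 kg/h × 1530.8 kJ/kg = 1.6732e+06 kJ/h
|Q| = 464.77 kW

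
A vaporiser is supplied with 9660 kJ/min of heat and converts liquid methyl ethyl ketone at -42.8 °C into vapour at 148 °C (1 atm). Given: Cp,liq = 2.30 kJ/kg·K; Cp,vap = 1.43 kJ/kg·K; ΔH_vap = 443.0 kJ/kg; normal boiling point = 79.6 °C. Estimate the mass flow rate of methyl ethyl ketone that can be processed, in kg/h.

Δh = 2.30×(79.6−-42.8) + 443.0 + 1.43×(148−79.6) = 822.33 kJ/kg
Q = 9660 kJ/min = 161 kJ/s = 579600 kJ/h
ṁ = Q/Δh = 579600 / 822.33 = 704.82 kg/h

ṁ = 705 kg/h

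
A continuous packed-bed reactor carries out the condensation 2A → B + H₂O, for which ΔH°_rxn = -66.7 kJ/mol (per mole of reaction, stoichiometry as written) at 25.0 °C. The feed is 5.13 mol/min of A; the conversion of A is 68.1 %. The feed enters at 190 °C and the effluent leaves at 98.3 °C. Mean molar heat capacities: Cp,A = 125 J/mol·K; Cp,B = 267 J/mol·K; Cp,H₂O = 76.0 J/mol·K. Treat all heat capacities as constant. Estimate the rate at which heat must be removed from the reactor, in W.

Extent of reaction ξ = 0.681 × 5.13 / 2 = 1.7468 mol/min
Reaction term: ξ·ΔH°_rxn = 1.7468 × -66.7 = -116.51 kJ/min
Sensible, feed 190→25 °C: -105.81 kJ/min
Outlet flows (mol/min): A 1.6365, B 1.7468, H₂O 1.7468
Sensible, products 25→98.3 °C: 58.911 kJ/min
Q = ΔH = -163.4 kJ/min = -2.7234 kW
Heat removed = 2723.4 W

Q_out = 2720 W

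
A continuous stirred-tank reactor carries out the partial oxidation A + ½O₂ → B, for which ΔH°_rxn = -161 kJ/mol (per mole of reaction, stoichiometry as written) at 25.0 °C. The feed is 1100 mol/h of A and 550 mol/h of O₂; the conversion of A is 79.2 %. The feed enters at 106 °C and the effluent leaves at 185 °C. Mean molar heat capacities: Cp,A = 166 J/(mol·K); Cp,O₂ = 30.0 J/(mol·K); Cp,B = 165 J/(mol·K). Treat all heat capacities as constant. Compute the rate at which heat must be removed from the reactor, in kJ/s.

Extent of reaction ξ = 0.792 × 1100 = 871.2 mol/h
Reaction term: ξ·ΔH°_rxn = 871.2 × -161 = -140260 kJ/h
Sensible, feed 106→25 °C: -16127 kJ/h
Outlet flows (mol/h): A 228.8, O₂ 114.4, B 871.2
Sensible, products 25→185 °C: 29626 kJ/h
Q = ΔH = -126760 kJ/h = -35.212 kW
Heat removed = 35.212 kJ/s

Q_out = 35.2 kJ/s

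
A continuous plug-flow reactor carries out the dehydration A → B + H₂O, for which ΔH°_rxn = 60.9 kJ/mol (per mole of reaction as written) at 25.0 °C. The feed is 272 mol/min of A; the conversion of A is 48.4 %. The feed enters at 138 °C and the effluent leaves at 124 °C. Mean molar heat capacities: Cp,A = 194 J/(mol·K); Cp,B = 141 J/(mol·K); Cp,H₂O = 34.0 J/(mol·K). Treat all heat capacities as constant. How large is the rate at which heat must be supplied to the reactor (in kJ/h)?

Q_in = 422000 kJ/h

Extent of reaction ξ = 0.484 × 272 = 131.65 mol/min
Reaction term: ξ·ΔH°_rxn = 131.65 × 60.9 = 8017.4 kJ/min
Sensible, feed 138→25 °C: -5962.8 kJ/min
Outlet flows (mol/min): A 140.35, B 131.65, H₂O 131.65
Sensible, products 25→124 °C: 4976.4 kJ/min
Q = ΔH = 7031 kJ/min = 117.18 kW
Heat supplied = 421860 kJ/h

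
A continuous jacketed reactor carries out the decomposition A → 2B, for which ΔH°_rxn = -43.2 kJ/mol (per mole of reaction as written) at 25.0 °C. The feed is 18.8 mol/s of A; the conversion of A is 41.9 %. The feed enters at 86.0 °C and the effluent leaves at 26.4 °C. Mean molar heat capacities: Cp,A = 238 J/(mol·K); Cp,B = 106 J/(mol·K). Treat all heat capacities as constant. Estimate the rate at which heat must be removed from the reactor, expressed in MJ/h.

Q_out = 2190 MJ/h

Extent of reaction ξ = 0.419 × 18.8 = 7.8772 mol/s
Reaction term: ξ·ΔH°_rxn = 7.8772 × -43.2 = -340.3 kJ/s
Sensible, feed 86.0→25 °C: -272.94 kJ/s
Outlet flows (mol/s): A 10.923, B 15.754
Sensible, products 25→26.4 °C: 5.9774 kJ/s
Q = ΔH = -607.26 kJ/s = -607.26 kW
Heat removed = 2186.1 MJ/h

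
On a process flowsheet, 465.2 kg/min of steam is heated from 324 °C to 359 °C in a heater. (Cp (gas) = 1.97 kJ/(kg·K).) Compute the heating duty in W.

Q = ṁ·Cp·ΔT = 465.2 × 1.97 × (359 − 324) = 32076 kJ/min
Converting: 32076 / 60 s = 534.59 kW
Heating duty = 534590 W

Q = 535000 W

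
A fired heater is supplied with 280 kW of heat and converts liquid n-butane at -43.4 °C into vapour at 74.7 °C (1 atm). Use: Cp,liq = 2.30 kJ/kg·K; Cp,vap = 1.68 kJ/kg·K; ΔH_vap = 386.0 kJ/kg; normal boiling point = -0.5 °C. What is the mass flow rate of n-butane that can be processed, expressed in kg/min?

Δh = 2.30×(-0.5−-43.4) + 386.0 + 1.68×(74.7−-0.5) = 611.01 kJ/kg
Q = 280 kW = 280 kJ/s = 16800 kJ/min
ṁ = Q/Δh = 16800 / 611.01 = 27.496 kg/min

ṁ = 27.5 kg/min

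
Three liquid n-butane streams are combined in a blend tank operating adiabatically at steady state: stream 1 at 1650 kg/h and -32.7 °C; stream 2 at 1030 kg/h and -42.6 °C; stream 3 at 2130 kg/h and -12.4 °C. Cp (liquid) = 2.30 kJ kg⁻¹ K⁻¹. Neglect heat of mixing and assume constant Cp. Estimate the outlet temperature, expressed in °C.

T_out = -25.8 °C

Adiabatic, steady state ⇒ Σ ṁᵢCp,ᵢ(T_out − Tᵢ) = 0
Σ ṁᵢCp,ᵢTᵢ = 1650×2.30×-32.7 + 1030×2.30×-42.6 + 2130×2.30×-12.4 = -285760
Σ ṁᵢCp,ᵢ = 1650×2.30 + 1030×2.30 + 2130×2.30 = 11063
T_out = -285760 / 11063 = -25.831 °C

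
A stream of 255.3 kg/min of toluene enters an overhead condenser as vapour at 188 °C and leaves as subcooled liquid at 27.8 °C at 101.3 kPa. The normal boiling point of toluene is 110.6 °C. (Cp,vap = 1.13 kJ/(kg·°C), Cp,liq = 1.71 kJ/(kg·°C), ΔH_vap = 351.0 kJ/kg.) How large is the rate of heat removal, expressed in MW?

vapour 188→110.6 °C: -87.462 kJ/kg
condensation at 110.6 °C: -351 kJ/kg
liquid 110.6→27.8 °C: -141.59 kJ/kg
Δh = -87.462 + -351 + -141.59 = -580.05 kJ/kg
Q = ṁ·Δh = 255.3 kg/min × -580.05 kJ/kg = -148090 kJ/min
|Q| = 2468.1 kW = 2.4681 MW

Q_c = 2.47 MW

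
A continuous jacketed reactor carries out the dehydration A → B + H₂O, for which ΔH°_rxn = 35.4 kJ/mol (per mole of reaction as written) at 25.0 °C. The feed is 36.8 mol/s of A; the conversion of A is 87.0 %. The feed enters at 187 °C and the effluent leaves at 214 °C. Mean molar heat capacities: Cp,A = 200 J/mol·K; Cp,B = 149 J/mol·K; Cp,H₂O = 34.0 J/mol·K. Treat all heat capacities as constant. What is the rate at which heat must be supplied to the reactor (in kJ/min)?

Extent of reaction ξ = 0.870 × 36.8 = 32.016 mol/s
Reaction term: ξ·ΔH°_rxn = 32.016 × 35.4 = 1133.4 kJ/s
Sensible, feed 187→25 °C: -1192.3 kJ/s
Outlet flows (mol/s): A 4.784, B 32.016, H₂O 32.016
Sensible, products 25→214 °C: 1288.2 kJ/s
Q = ΔH = 1229.2 kJ/s = 1229.2 kW
Heat supplied = 73753 kJ/min

Q_in = 73800 kJ/min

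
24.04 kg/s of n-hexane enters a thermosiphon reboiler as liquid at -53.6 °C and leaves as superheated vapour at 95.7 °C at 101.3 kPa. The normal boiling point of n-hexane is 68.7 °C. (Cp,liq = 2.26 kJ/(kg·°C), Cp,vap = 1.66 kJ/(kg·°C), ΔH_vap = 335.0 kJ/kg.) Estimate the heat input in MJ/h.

Q = 56800 MJ/h

liquid -53.6→68.7 °C: 276.4 kJ/kg
vaporisation at 68.7 °C: 335 kJ/kg
vapour 68.7→95.7 °C: 44.82 kJ/kg
Δh = 276.4 + 335 + 44.82 = 656.22 kJ/kg
Q = ṁ·Δh = 24.04 kg/s × 656.22 kJ/kg = 15775 kJ/s
|Q| = 15775 kW = 56792 MJ/h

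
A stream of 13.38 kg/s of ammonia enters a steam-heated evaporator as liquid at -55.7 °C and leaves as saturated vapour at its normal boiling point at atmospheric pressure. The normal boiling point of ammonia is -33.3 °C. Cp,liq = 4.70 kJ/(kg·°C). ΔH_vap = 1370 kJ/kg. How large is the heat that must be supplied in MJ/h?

liquid -55.7→-33.3 °C: 105.28 kJ/kg
vaporisation at -33.3 °C: 1370 kJ/kg
Δh = 105.28 + 1370 = 1475.3 kJ/kg
Q = ṁ·Δh = 13.38 kg/s × 1475.3 kJ/kg = 19739 kJ/s
|Q| = 19739 kW = 71061 MJ/h

Q = 71100 MJ/h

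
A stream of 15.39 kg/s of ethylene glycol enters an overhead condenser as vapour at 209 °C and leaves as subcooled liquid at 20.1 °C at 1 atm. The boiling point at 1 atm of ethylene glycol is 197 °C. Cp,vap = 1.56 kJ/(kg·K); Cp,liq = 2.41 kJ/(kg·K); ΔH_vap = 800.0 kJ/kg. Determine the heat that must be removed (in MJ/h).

Q_c = 69000 MJ/h

vapour 209→197 °C: -18.72 kJ/kg
condensation at 197 °C: -800 kJ/kg
liquid 197→20.1 °C: -426.33 kJ/kg
Δh = -18.72 + -800 + -426.33 = -1245 kJ/kg
Q = ṁ·Δh = 15.39 kg/s × -1245 kJ/kg = -19161 kJ/s
|Q| = 19161 kW = 68981 MJ/h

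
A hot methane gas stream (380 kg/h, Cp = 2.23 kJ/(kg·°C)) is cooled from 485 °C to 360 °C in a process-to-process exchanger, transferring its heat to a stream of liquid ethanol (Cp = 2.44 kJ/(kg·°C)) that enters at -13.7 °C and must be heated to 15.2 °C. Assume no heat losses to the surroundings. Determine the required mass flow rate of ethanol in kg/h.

ṁ_c = 1500 kg/h

Heat released by hot stream: Q = 380 × 2.23 × (485 − 360) = 105920 kJ/h
Energy balance on cold side (adiabatic exchanger): Q = ṁ_c·Cp_c·(T_c,out − T_c,in)
ṁ_c = 105920 / [2.44 × (15.2 − -13.7)] = 1502.1 kg/h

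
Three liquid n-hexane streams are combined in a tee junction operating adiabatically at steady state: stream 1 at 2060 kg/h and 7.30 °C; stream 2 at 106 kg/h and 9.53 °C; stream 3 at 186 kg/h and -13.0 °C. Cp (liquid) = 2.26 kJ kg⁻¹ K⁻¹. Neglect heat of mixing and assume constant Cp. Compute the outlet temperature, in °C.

No heat crosses the boundary, so H_out = H_in.
T_out = Σ ṁᵢCp,ᵢTᵢ / Σ ṁᵢCp,ᵢ
      = 30804 / 5315.5 = 5.7951 °C

T_out = 5.80 °C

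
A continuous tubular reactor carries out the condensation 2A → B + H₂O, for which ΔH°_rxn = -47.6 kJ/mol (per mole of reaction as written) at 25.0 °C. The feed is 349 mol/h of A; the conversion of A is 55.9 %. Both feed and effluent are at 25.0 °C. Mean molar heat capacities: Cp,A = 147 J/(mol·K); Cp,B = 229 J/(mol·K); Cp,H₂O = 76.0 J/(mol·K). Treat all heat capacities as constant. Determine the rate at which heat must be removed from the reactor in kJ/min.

Q_out = 77.4 kJ/min

Extent of reaction ξ = 0.559 × 349 / 2 = 97.546 mol/h
Reaction term: ξ·ΔH°_rxn = 97.546 × -47.6 = -4643.2 kJ/h
Q = ΔH = -4643.2 kJ/h = -1.2898 kW
Heat removed = 77.386 kJ/min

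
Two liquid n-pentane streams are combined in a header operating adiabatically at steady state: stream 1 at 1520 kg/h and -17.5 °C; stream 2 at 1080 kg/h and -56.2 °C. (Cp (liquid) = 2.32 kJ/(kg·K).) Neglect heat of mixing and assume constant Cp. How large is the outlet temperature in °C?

T_out = -33.6 °C

No heat crosses the boundary, so H_out = H_in.
Σ ṁᵢCp,ᵢTᵢ = 1520×2.32×-17.5 + 1080×2.32×-56.2 = -202530
Σ ṁᵢCp,ᵢ = 1520×2.32 + 1080×2.32 = 6032
T_out = -202530 / 6032 = -33.575 °C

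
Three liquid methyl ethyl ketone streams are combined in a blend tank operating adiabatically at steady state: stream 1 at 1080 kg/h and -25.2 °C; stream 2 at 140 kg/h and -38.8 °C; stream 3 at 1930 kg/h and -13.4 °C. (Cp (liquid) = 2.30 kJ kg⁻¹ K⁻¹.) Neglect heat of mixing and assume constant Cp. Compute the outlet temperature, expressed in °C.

Adiabatic, steady state ⇒ Σ ṁᵢCp,ᵢ(T_out − Tᵢ) = 0
T_out = Σ ṁᵢCp,ᵢTᵢ / Σ ṁᵢCp,ᵢ
      = -134570 / 7245 = -18.575 °C

T_out = -18.6 °C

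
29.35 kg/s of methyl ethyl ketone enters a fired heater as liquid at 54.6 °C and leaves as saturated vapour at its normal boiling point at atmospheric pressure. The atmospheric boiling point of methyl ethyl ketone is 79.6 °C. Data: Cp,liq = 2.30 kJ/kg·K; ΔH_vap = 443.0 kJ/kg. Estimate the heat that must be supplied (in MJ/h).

liquid 54.6→79.6 °C: 57.5 kJ/kg
vaporisation at 79.6 °C: 443 kJ/kg
Δh = 57.5 + 443 = 500.5 kJ/kg
Q = ṁ·Δh = 29.35 kg/s × 500.5 kJ/kg = 14690 kJ/s
|Q| = 14690 kW = 52883 MJ/h

Q = 52900 MJ/h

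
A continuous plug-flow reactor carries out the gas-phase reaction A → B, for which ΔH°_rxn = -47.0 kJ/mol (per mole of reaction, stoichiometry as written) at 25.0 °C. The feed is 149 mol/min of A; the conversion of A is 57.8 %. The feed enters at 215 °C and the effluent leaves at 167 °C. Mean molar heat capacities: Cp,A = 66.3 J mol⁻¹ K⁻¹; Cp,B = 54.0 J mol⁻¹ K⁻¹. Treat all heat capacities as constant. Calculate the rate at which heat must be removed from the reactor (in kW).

Extent of reaction ξ = 0.578 × 149 = 86.122 mol/min
Reaction term: ξ·ΔH°_rxn = 86.122 × -47.0 = -4047.7 kJ/min
Sensible, feed 215→25 °C: -1877 kJ/min
Outlet flows (mol/min): A 62.878, B 86.122
Sensible, products 25→167 °C: 1252.4 kJ/min
Q = ΔH = -4672.3 kJ/min = -77.872 kW
Heat removed = 77.872 kW

Q_out = 77.9 kW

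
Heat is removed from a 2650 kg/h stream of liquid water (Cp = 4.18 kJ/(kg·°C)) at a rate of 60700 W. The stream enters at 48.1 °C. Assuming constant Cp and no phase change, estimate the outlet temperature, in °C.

Q = 60700 W = 218520 kJ/h
ΔT = Q/(ṁ·Cp) = 218520/(2650×4.18) = 19.727 K
T_out = 48.1 − 19.727 = 28.373 °C

T_out = 28.4 °C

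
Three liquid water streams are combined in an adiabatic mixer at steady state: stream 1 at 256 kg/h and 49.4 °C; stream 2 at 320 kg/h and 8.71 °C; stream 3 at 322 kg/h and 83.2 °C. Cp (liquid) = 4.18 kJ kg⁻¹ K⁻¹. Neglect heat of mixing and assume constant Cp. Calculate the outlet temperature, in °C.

T_out = 47.0 °C

No heat crosses the boundary, so H_out = H_in.
Σ ṁᵢCp,ᵢTᵢ = 256×4.18×49.4 + 320×4.18×8.71 + 322×4.18×83.2 = 176500
Σ ṁᵢCp,ᵢ = 256×4.18 + 320×4.18 + 322×4.18 = 3753.6
T_out = 176500 / 3753.6 = 47.02 °C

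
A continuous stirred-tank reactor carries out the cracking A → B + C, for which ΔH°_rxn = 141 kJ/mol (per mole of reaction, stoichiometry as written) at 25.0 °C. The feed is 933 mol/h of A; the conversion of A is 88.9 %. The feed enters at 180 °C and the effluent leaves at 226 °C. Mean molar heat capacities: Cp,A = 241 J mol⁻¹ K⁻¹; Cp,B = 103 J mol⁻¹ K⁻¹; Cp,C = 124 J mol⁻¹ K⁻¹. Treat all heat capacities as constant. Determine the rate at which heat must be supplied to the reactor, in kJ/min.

Extent of reaction ξ = 0.889 × 933 = 829.44 mol/h
Reaction term: ξ·ΔH°_rxn = 829.44 × 141 = 116950 kJ/h
Sensible, feed 180→25 °C: -34852 kJ/h
Outlet flows (mol/h): A 103.56, B 829.44, C 829.44
Sensible, products 25→226 °C: 42861 kJ/h
Q = ΔH = 124960 kJ/h = 34.711 kW
Heat supplied = 2082.7 kJ/min

Q_in = 2080 kJ/min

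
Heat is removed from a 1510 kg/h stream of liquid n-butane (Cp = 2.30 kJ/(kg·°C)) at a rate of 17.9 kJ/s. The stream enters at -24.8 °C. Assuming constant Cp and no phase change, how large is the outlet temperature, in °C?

Q = 17.9 kJ/s = 64440 kJ/h
ΔT = Q/(ṁ·Cp) = 64440/(1510×2.30) = 18.555 K
T_out = -24.8 − 18.555 = -43.355 °C

T_out = -43.4 °C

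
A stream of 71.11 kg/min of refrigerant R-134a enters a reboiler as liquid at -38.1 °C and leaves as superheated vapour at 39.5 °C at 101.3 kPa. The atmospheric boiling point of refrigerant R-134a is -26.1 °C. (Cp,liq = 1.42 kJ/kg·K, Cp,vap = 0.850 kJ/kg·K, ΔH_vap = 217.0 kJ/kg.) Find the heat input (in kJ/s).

liquid -38.1→-26.1 °C: 17.04 kJ/kg
vaporisation at -26.1 °C: 217 kJ/kg
vapour -26.1→39.5 °C: 55.76 kJ/kg
Δh = 17.04 + 217 + 55.76 = 289.8 kJ/kg
Q = ṁ·Δh = 71.11 kg/min × 289.8 kJ/kg = 20608 kJ/min
|Q| = 343.46 kW

Q = 343 kJ/s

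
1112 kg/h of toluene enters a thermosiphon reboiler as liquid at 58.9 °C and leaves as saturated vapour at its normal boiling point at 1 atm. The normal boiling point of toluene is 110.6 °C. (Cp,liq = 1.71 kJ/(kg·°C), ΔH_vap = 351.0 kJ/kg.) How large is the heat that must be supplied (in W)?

liquid 58.9→110.6 °C: 88.407 kJ/kg
vaporisation at 110.6 °C: 351 kJ/kg
Δh = 88.407 + 351 = 439.41 kJ/kg
Q = ṁ·Δh = 1112 kg/h × 439.41 kJ/kg = 488620 kJ/h
|Q| = 135.73 kW = 135730 W

Q = 136000 W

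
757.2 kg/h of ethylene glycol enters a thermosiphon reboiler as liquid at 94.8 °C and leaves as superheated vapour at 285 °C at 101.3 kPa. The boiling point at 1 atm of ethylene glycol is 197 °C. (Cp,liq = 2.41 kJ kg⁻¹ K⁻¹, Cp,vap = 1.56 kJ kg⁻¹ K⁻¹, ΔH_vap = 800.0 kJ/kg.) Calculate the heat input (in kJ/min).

liquid 94.8→197 °C: 246.3 kJ/kg
vaporisation at 197 °C: 800 kJ/kg
vapour 197→285 °C: 137.28 kJ/kg
Δh = 246.3 + 800 + 137.28 = 1183.6 kJ/kg
Q = ṁ·Δh = 757.2 kg/h × 1183.6 kJ/kg = 896210 kJ/h
|Q| = 248.95 kW = 14937 kJ/min

Q = 14900 kJ/min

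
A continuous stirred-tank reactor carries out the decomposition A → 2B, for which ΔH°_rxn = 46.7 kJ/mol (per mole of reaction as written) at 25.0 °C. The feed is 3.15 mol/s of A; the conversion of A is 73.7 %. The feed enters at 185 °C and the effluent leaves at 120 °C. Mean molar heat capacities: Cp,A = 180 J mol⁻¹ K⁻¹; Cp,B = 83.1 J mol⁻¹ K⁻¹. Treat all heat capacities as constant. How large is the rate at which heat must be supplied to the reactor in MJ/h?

Extent of reaction ξ = 0.737 × 3.15 = 2.3215 mol/s
Reaction term: ξ·ΔH°_rxn = 2.3215 × 46.7 = 108.42 kJ/s
Sensible, feed 185→25 °C: -90.72 kJ/s
Outlet flows (mol/s): A 0.82845, B 4.6431
Sensible, products 25→120 °C: 50.821 kJ/s
Q = ΔH = 68.518 kJ/s = 68.518 kW
Heat supplied = 246.66 MJ/h

Q_in = 247 MJ/h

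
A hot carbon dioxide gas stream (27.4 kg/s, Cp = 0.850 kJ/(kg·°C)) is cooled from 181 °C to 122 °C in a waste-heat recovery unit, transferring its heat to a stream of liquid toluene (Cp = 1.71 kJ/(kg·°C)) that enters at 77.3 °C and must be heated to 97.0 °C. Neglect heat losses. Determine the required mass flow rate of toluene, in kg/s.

Heat released by hot stream: Q = 27.4 × 0.850 × (181 − 122) = 1374.1 kJ/s
Energy balance on cold side (adiabatic exchanger): Q = ṁ_c·Cp_c·(T_c,out − T_c,in)
ṁ_c = 1374.1 / [1.71 × (97.0 − 77.3)] = 40.791 kg/s

ṁ_c = 40.8 kg/s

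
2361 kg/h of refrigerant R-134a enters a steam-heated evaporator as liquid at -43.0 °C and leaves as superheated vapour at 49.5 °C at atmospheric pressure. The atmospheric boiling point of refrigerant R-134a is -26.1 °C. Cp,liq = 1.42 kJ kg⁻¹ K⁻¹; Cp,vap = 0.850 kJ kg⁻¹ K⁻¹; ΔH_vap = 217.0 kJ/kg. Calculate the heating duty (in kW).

Q = 200 kW

liquid -43.0→-26.1 °C: 23.998 kJ/kg
vaporisation at -26.1 °C: 217 kJ/kg
vapour -26.1→49.5 °C: 64.26 kJ/kg
Δh = 23.998 + 217 + 64.26 = 305.26 kJ/kg
Q = ṁ·Δh = 2361 kg/h × 305.26 kJ/kg = 720710 kJ/h
|Q| = 200.2 kW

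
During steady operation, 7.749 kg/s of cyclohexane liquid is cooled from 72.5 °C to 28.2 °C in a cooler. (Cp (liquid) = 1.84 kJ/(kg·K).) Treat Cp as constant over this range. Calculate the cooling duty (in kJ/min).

Q_c = 37900 kJ/min

Q = ṁ·Cp·ΔT = 7.749 × 1.84 × (28.2 − 72.5) = -631.64 kJ/s
Cooling duty = 37898 kJ/min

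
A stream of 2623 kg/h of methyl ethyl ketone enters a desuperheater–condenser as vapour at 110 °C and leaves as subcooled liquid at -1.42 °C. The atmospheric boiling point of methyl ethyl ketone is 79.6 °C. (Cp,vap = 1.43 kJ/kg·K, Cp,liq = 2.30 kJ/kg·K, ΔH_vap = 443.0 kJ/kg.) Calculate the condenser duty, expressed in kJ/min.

Q_c = 29400 kJ/min

vapour 110→79.6 °C: -43.472 kJ/kg
condensation at 79.6 °C: -443 kJ/kg
liquid 79.6→-1.42 °C: -186.35 kJ/kg
Δh = -43.472 + -443 + -186.35 = -672.82 kJ/kg
Q = ṁ·Δh = 2623 kg/h × -672.82 kJ/kg = -1.7648e+06 kJ/h
|Q| = 490.22 kW = 29413 kJ/min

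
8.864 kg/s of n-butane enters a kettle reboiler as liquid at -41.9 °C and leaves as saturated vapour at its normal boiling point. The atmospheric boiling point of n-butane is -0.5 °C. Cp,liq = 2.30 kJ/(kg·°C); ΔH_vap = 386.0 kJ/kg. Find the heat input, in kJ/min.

liquid -41.9→-0.5 °C: 95.22 kJ/kg
vaporisation at -0.5 °C: 386 kJ/kg
Δh = 95.22 + 386 = 481.22 kJ/kg
Q = ṁ·Δh = 8.864 kg/s × 481.22 kJ/kg = 4265.5 kJ/s
|Q| = 4265.5 kW = 255930 kJ/min

Q = 256000 kJ/min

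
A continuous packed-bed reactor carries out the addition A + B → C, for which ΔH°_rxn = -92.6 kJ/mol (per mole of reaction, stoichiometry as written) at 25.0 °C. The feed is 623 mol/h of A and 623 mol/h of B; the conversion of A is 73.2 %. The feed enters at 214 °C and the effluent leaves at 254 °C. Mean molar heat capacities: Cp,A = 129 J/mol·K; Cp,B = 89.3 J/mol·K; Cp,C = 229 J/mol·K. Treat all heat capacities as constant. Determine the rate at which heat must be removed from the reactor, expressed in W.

Q_out = 9910 W

Extent of reaction ξ = 0.732 × 623 = 456.04 mol/h
Reaction term: ξ·ΔH°_rxn = 456.04 × -92.6 = -42229 kJ/h
Sensible, feed 214→25 °C: -25704 kJ/h
Outlet flows (mol/h): A 166.96, B 166.96, C 456.04
Sensible, products 25→254 °C: 32262 kJ/h
Q = ΔH = -35671 kJ/h = -9.9087 kW
Heat removed = 9908.7 W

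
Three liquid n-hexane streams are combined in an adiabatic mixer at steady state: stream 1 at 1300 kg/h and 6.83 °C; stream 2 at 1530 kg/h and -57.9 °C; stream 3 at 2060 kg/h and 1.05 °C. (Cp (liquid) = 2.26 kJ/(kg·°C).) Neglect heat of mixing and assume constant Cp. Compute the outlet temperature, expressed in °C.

No heat crosses the boundary, so H_out = H_in.
Σ ṁᵢCp,ᵢTᵢ = 1300×2.26×6.83 + 1530×2.26×-57.9 + 2060×2.26×1.05 = -175250
Σ ṁᵢCp,ᵢ = 1300×2.26 + 1530×2.26 + 2060×2.26 = 11051
T_out = -175250 / 11051 = -15.858 °C

T_out = -15.9 °C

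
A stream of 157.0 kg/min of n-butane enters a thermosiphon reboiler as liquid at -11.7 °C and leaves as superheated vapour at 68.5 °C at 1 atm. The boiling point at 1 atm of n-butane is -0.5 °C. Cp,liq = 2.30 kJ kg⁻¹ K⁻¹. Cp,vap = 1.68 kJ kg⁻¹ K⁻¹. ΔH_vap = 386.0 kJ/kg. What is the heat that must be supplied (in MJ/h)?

liquid -11.7→-0.5 °C: 25.76 kJ/kg
vaporisation at -0.5 °C: 386 kJ/kg
vapour -0.5→68.5 °C: 115.92 kJ/kg
Δh = 25.76 + 386 + 115.92 = 527.68 kJ/kg
Q = ṁ·Δh = 157.0 kg/min × 527.68 kJ/kg = 82846 kJ/min
|Q| = 1380.8 kW = 4970.7 MJ/h

Q = 4970 MJ/h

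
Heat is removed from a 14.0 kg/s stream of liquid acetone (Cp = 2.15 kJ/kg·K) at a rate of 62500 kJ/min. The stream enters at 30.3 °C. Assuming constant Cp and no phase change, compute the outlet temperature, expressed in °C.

T_out = -4.31 °C

Q = 62500 kJ/min = 1041.7 kJ/s
ΔT = Q/(ṁ·Cp) = 1041.7/(14.0×2.15) = 34.607 K
T_out = 30.3 − 34.607 = -4.3069 °C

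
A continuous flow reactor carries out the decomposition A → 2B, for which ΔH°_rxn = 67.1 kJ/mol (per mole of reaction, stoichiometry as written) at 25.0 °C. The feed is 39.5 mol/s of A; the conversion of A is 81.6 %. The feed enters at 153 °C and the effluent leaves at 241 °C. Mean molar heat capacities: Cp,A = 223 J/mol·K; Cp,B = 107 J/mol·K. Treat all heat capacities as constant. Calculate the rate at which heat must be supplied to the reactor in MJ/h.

Q_in = 10400 MJ/h

Extent of reaction ξ = 0.816 × 39.5 = 32.232 mol/s
Reaction term: ξ·ΔH°_rxn = 32.232 × 67.1 = 2162.8 kJ/s
Sensible, feed 153→25 °C: -1127.5 kJ/s
Outlet flows (mol/s): A 7.268, B 64.464
Sensible, products 25→241 °C: 1840 kJ/s
Q = ΔH = 2875.3 kJ/s = 2875.3 kW
Heat supplied = 10351 MJ/h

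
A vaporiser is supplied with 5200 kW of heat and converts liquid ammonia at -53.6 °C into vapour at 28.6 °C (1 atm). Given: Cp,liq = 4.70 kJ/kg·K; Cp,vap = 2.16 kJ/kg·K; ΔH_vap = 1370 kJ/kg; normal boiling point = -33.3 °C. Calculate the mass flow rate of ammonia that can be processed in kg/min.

Δh = 4.70×(-33.3−-53.6) + 1370 + 2.16×(28.6−-33.3) = 1599.1 kJ/kg
Q = 5200 kW = 5200 kJ/s = 312000 kJ/min
ṁ = Q/Δh = 312000 / 1599.1 = 195.11 kg/min

ṁ = 195 kg/min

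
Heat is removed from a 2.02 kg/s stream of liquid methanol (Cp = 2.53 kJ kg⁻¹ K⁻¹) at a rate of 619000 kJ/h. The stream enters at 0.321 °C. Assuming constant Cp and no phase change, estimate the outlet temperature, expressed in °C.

T_out = -33.3 °C

Q = 619000 kJ/h = 171.94 kJ/s
ΔT = Q/(ṁ·Cp) = 171.94/(2.02×2.53) = 33.645 K
T_out = 0.321 − 33.645 = -33.324 °C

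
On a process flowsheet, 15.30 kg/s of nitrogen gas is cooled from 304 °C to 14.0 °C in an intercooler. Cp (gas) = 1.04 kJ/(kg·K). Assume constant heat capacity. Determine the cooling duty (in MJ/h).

Q = ṁ·Cp·ΔT = 15.30 × 1.04 × (14.0 − 304) = -4614.5 kJ/s
Cooling duty = 16612 MJ/h

Q_c = 16600 MJ/h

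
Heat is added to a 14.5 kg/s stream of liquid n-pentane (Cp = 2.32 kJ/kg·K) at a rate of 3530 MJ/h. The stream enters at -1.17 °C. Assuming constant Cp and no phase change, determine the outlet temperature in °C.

T_out = 28.0 °C

Q = 3530 MJ/h = 980.56 kJ/s
ΔT = Q/(ṁ·Cp) = 980.56/(14.5×2.32) = 29.149 K
T_out = -1.17 + 29.149 = 27.979 °C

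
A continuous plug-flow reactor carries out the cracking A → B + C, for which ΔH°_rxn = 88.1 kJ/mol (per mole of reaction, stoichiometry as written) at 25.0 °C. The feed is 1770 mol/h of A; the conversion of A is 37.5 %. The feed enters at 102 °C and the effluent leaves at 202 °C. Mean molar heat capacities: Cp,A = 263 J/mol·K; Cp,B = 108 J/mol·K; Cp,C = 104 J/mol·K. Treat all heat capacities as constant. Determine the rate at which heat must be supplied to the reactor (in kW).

Q_in = 27.5 kW

Extent of reaction ξ = 0.375 × 1770 = 663.75 mol/h
Reaction term: ξ·ΔH°_rxn = 663.75 × 88.1 = 58476 kJ/h
Sensible, feed 102→25 °C: -35844 kJ/h
Outlet flows (mol/h): A 1106.2, B 663.75, C 663.75
Sensible, products 25→202 °C: 76404 kJ/h
Q = ΔH = 99036 kJ/h = 27.51 kW
Heat supplied = 27.51 kW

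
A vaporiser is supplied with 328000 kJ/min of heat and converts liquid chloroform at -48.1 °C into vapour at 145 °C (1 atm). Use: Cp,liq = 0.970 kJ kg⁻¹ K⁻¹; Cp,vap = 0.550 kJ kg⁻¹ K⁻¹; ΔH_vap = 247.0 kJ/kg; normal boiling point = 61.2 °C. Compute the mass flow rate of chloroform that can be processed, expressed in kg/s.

Δh = 0.970×(61.2−-48.1) + 247.0 + 0.550×(145−61.2) = 399.11 kJ/kg
Q = 328000 kJ/min = 5466.7 kJ/s = 5466.7 kJ/s
ṁ = Q/Δh = 5466.7 / 399.11 = 13.697 kg/s

ṁ = 13.7 kg/s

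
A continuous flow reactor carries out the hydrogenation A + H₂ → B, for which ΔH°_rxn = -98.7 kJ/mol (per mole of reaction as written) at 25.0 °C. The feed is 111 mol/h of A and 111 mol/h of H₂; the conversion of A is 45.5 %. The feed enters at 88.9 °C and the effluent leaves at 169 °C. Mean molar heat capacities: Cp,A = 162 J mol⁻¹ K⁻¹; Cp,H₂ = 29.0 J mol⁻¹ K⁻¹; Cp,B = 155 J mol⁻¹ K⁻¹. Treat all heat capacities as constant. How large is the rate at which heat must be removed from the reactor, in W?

Q_out = 986 W

Extent of reaction ξ = 0.455 × 111 = 50.505 mol/h
Reaction term: ξ·ΔH°_rxn = 50.505 × -98.7 = -4984.8 kJ/h
Sensible, feed 88.9→25 °C: -1354.7 kJ/h
Outlet flows (mol/h): A 60.495, H₂ 60.495, B 50.505
Sensible, products 25→169 °C: 2791.1 kJ/h
Q = ΔH = -3548.5 kJ/h = -0.98568 kW
Heat removed = 985.68 W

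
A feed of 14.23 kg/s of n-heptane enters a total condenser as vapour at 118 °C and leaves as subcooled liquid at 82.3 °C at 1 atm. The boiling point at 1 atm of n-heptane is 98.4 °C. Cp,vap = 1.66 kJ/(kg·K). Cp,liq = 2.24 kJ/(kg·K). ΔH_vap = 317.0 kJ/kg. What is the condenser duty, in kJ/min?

vapour 118→98.4 °C: -32.536 kJ/kg
condensation at 98.4 °C: -317 kJ/kg
liquid 98.4→82.3 °C: -36.064 kJ/kg
Δh = -32.536 + -317 + -36.064 = -385.6 kJ/kg
Q = ṁ·Δh = 14.23 kg/s × -385.6 kJ/kg = -5487.1 kJ/s
|Q| = 5487.1 kW = 329230 kJ/min

Q_c = 329000 kJ/min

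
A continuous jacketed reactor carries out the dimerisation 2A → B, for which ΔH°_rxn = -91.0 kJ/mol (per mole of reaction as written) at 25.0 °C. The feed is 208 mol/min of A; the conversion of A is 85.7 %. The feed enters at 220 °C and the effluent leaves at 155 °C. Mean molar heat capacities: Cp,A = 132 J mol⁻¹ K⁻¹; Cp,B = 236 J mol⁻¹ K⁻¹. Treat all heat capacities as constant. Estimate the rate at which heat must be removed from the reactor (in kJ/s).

Q_out = 170 kJ/s

Extent of reaction ξ = 0.857 × 208 / 2 = 89.128 mol/min
Reaction term: ξ·ΔH°_rxn = 89.128 × -91.0 = -8110.6 kJ/min
Sensible, feed 220→25 °C: -5353.9 kJ/min
Outlet flows (mol/min): A 29.744, B 89.128
Sensible, products 25→155 °C: 3244.9 kJ/min
Q = ΔH = -10220 kJ/min = -170.33 kW
Heat removed = 170.33 kJ/s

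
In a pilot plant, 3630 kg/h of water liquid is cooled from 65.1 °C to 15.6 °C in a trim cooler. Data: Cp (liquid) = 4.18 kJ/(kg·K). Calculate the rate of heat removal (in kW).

Q = ṁ·Cp·ΔT = 3630 × 4.18 × (15.6 − 65.1) = -751080 kJ/h
Converting: 751080 / 3600 s = 208.63 kW

Q_c = 209 kW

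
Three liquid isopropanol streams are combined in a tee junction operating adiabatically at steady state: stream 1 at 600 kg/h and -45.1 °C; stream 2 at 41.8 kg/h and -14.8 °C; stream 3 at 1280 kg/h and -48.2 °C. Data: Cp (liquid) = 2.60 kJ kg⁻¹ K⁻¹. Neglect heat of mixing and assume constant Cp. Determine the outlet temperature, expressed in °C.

T_out = -46.5 °C

No heat crosses the boundary, so H_out = H_in.
T_out = Σ ṁᵢCp,ᵢTᵢ / Σ ṁᵢCp,ᵢ
      = -232370 / 4996.7 = -46.506 °C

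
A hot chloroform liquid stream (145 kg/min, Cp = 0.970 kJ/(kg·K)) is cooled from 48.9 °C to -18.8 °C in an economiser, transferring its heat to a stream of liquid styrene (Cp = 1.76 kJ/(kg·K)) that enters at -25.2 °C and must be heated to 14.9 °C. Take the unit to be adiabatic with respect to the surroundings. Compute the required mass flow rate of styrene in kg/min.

Heat released by hot stream: Q = 145 × 0.970 × (48.9 − -18.8) = 9522 kJ/min
Energy balance on cold side (adiabatic exchanger): Q = ṁ_c·Cp_c·(T_c,out − T_c,in)
ṁ_c = 9522 / [1.76 × (14.9 − -25.2)] = 134.92 kg/min

ṁ_c = 135 kg/min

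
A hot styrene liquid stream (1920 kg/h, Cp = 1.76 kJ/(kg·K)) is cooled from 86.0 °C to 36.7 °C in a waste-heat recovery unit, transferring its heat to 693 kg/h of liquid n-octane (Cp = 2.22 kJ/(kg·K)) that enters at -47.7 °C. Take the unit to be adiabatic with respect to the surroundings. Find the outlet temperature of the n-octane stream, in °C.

Heat released by hot stream: Q = 1920 × 1.76 × (86.0 − 36.7) = 166590 kJ/h
Energy balance on cold side (adiabatic exchanger): Q = ṁ_c·Cp_c·(T_c,out − T_c,in)
T_c,out = -47.7 + 166590/(693 × 2.22) = 60.587 °C

T_c,out = 60.6 °C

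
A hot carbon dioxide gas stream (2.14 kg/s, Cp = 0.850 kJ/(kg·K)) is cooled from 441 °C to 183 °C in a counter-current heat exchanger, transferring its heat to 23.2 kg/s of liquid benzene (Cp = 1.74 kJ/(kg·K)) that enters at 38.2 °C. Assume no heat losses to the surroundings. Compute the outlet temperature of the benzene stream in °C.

T_c,out = 49.8 °C

Heat released by hot stream: Q = 2.14 × 0.850 × (441 − 183) = 469.3 kJ/s
Energy balance on cold side (adiabatic exchanger): Q = ṁ_c·Cp_c·(T_c,out − T_c,in)
T_c,out = 38.2 + 469.3/(23.2 × 1.74) = 49.826 °C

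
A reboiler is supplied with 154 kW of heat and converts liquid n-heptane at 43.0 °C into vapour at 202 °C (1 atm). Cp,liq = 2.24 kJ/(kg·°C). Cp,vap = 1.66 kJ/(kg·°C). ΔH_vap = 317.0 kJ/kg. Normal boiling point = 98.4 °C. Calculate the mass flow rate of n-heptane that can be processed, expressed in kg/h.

ṁ = 904 kg/h

Δh = 2.24×(98.4−43.0) + 317.0 + 1.66×(202−98.4) = 613.07 kJ/kg
Q = 154 kW = 154 kJ/s = 554400 kJ/h
ṁ = Q/Δh = 554400 / 613.07 = 904.3 kg/h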